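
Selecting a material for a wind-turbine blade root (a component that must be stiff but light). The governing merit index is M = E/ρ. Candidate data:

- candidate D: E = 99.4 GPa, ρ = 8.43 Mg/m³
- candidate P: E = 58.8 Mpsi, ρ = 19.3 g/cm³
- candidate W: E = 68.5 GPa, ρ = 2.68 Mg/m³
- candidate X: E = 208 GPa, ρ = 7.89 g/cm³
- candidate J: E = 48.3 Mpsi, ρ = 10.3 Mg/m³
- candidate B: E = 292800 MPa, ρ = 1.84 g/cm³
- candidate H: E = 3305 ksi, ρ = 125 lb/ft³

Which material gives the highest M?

candidate B

Putting every candidate on a common basis:
  candidate D: E = 99.40 GPa, ρ = 8430 kg/m³
  candidate P: E = 405.4 GPa, ρ = 19300 kg/m³
  candidate W: E = 68.50 GPa, ρ = 2680 kg/m³
  candidate X: E = 208.0 GPa, ρ = 7890 kg/m³
  candidate J: E = 333.0 GPa, ρ = 10300 kg/m³
  candidate B: E = 292.8 GPa, ρ = 1840 kg/m³
  candidate H: E = 22.79 GPa, ρ = 2002 kg/m³
  candidate B: M = 159 MN·m/kg
  candidate J: M = 32.3 MN·m/kg
  candidate X: M = 26.4 MN·m/kg
  candidate W: M = 25.6 MN·m/kg
  candidate P: M = 21.0 MN·m/kg
  candidate D: M = 11.8 MN·m/kg
  candidate H: M = 11.4 MN·m/kg
Highest index: candidate B.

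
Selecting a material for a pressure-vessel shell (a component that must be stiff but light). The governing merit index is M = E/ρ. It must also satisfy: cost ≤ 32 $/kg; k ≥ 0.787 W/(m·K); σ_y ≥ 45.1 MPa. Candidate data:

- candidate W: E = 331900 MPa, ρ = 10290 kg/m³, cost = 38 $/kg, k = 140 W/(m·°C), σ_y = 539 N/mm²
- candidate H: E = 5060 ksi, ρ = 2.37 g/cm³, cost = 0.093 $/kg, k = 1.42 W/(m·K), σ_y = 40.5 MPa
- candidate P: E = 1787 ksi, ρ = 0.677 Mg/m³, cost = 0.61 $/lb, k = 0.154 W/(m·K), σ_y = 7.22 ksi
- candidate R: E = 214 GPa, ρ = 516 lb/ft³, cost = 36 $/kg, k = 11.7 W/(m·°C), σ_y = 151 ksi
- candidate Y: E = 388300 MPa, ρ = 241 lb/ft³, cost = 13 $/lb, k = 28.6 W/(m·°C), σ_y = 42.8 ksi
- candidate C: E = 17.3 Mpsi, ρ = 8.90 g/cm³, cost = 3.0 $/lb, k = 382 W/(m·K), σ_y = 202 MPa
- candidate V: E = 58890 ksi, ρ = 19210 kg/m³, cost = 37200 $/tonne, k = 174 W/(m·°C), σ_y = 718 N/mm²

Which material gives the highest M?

Screen on constraints: cost ≤ 32 $/kg; k ≥ 0.787 W/(m·K); σ_y ≥ 45.1 MPa. Survivors: candidate Y, candidate C.
Normalizing units and computing the index:
  candidate Y: E = 388.3 GPa, ρ = 3860 kg/m³
  candidate C: E = 119.3 GPa, ρ = 8900 kg/m³
  candidate Y: M = 101 MN·m/kg
  candidate C: M = 13.4 MN·m/kg
Candidate Y has the largest M.

candidate Y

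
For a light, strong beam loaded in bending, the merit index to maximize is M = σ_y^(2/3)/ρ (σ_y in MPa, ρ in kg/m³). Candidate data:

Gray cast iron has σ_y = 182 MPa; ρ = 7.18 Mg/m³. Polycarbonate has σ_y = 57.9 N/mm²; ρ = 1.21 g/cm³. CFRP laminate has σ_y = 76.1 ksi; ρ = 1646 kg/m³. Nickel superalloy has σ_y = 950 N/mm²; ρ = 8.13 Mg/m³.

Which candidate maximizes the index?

Convert each candidate to consistent units, then evaluate M:
  gray cast iron: σ_y = 182.0 MPa, ρ = 7180 kg/m³
  polycarbonate: σ_y = 57.90 MPa, ρ = 1210 kg/m³
  CFRP laminate: σ_y = 524.7 MPa, ρ = 1646 kg/m³
  nickel superalloy: σ_y = 950.0 MPa, ρ = 8130 kg/m³
  CFRP laminate: M = 39.5×10⁻³
  polycarbonate: M = 12.4×10⁻³
  nickel superalloy: M = 11.9×10⁻³
  gray cast iron: M = 4.47×10⁻³
Highest index: CFRP laminate.

CFRP laminate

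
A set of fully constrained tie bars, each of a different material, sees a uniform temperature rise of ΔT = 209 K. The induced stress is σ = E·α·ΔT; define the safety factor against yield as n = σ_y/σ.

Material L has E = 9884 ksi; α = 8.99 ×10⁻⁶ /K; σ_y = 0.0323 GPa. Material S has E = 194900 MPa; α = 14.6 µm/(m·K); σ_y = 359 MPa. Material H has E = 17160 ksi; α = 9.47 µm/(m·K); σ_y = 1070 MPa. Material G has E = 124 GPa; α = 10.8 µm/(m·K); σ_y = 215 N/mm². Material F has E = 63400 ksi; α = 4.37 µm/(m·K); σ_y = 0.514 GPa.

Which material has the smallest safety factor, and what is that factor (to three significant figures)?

material L, n = 0.252

In consistent units (E in GPa, α in ×10⁻⁶/K, σ_y in MPa):
  material L: E = 68.15, α = 8.99, σ_y = 32.30 → σ = 128 MPa, n = 0.252
  material S: E = 194.9, α = 14.6, σ_y = 359.0 → σ = 595 MPa, n = 0.604
  material H: E = 118.3, α = 9.47, σ_y = 1070 → σ = 234 MPa, n = 4.57
  material G: E = 124.0, α = 10.8, σ_y = 215.0 → σ = 280 MPa, n = 0.768
  material F: E = 437.1, α = 4.37, σ_y = 514.0 → σ = 399 MPa, n = 1.29
Material L has the lowest safety factor, n = 0.252.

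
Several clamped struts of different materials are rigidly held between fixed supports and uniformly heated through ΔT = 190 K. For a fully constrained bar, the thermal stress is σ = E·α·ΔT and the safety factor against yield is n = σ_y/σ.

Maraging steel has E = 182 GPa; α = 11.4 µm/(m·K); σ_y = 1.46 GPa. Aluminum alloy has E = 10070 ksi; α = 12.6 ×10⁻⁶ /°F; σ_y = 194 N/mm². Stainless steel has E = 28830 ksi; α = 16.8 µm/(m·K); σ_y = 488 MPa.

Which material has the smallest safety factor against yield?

aluminum alloy

In consistent units (E in GPa, α in ×10⁻⁶/K, σ_y in MPa):
  maraging steel: E = 182.0, α = 11.4, σ_y = 1460 → σ = 394 MPa, n = 3.70
  aluminum alloy: E = 69.43, α = 22.7, σ_y = 194.0 → σ = 299 MPa, n = 0.648
  stainless steel: E = 198.8, α = 16.8, σ_y = 488.0 → σ = 634 MPa, n = 0.769
Aluminum alloy has the lowest safety factor, n = 0.648.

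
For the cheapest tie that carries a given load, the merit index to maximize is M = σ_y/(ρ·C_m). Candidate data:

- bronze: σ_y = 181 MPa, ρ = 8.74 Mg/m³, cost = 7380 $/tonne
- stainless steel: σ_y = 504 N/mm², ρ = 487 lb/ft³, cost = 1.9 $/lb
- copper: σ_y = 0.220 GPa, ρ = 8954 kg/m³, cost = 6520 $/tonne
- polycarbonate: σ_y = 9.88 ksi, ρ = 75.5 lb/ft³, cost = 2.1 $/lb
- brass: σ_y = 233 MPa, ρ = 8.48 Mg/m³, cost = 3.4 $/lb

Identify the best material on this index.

In SI units:
  bronze: σ_y = 181.0 MPa, ρ = 8740 kg/m³, cost = 7.380 $/kg
  stainless steel: σ_y = 504.0 MPa, ρ = 7801 kg/m³, cost = 4.189 $/kg
  copper: σ_y = 220.0 MPa, ρ = 8954 kg/m³, cost = 6.520 $/kg
  polycarbonate: σ_y = 68.12 MPa, ρ = 1209 kg/m³, cost = 4.630 $/kg
  brass: σ_y = 233.0 MPa, ρ = 8480 kg/m³, cost = 7.496 $/kg
  stainless steel: M = 15.4 kN·m per $
  polycarbonate: M = 12.2 kN·m per $
  copper: M = 3.77 kN·m per $
  brass: M = 3.67 kN·m per $
  bronze: M = 2.81 kN·m per $
Highest index: stainless steel.

stainless steel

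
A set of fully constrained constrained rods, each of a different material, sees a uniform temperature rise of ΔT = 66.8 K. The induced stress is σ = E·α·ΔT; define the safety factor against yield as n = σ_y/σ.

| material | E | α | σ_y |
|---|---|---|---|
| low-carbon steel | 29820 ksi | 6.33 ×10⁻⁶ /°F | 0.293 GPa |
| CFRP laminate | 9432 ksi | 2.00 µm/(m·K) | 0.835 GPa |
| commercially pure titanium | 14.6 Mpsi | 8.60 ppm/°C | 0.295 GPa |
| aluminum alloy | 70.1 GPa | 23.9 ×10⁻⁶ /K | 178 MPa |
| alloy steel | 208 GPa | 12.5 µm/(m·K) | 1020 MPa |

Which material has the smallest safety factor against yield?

Converting E to GPa, α to ×10⁻⁶/K, σ_y to MPa, then σ and n for each:
  low-carbon steel: E = 205.6, α = 11.4, σ_y = 293.0 → σ = 156 MPa, n = 1.87
  CFRP laminate: E = 65.03, α = 2.00, σ_y = 835.0 → σ = 8.69 MPa, n = 96.1
  commercially pure titanium: E = 100.7, α = 8.60, σ_y = 295.0 → σ = 57.8 MPa, n = 5.10
  aluminum alloy: E = 70.10, α = 23.9, σ_y = 178.0 → σ = 112 MPa, n = 1.59
  alloy steel: E = 208.0, α = 12.5, σ_y = 1020 → σ = 174 MPa, n = 5.87
The minimum is aluminum alloy at n = 1.59.

aluminum alloy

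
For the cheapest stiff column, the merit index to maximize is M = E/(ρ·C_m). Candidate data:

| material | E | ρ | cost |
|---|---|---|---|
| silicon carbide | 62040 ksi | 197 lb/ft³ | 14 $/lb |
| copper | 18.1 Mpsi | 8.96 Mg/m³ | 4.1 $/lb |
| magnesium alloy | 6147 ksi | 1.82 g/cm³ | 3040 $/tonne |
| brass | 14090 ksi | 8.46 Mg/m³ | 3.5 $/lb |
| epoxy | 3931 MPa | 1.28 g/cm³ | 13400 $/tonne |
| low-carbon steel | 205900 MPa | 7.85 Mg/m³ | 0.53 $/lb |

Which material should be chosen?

low-carbon steel

Putting every candidate on a common basis:
  silicon carbide: E = 427.8 GPa, ρ = 3156 kg/m³, cost = 30.86 $/kg
  copper: E = 124.8 GPa, ρ = 8960 kg/m³, cost = 9.039 $/kg
  magnesium alloy: E = 42.38 GPa, ρ = 1820 kg/m³, cost = 3.040 $/kg
  brass: E = 97.15 GPa, ρ = 8460 kg/m³, cost = 7.716 $/kg
  epoxy: E = 3.931 GPa, ρ = 1280 kg/m³, cost = 13.40 $/kg
  low-carbon steel: E = 205.9 GPa, ρ = 7850 kg/m³, cost = 1.168 $/kg
  low-carbon steel: M = 22.4 MN·m per $
  magnesium alloy: M = 7.66 MN·m per $
  silicon carbide: M = 4.39 MN·m per $
  copper: M = 1.54 MN·m per $
  brass: M = 1.49 MN·m per $
  epoxy: M = 0.229 MN·m per $
Low-carbon steel ranks first.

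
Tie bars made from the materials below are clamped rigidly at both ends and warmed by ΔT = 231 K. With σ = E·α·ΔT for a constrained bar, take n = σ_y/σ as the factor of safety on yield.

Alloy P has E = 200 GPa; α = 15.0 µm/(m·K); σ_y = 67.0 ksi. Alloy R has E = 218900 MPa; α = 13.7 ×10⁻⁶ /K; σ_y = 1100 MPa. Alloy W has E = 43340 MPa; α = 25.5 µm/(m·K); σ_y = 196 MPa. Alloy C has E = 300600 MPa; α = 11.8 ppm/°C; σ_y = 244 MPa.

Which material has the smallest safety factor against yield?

Converting E to GPa, α to ×10⁻⁶/K, σ_y to MPa, then σ and n for each:
  alloy P: E = 200.0, α = 15.0, σ_y = 461.9 → σ = 693 MPa, n = 0.667
  alloy R: E = 218.9, α = 13.7, σ_y = 1100 → σ = 693 MPa, n = 1.59
  alloy W: E = 43.34, α = 25.5, σ_y = 196.0 → σ = 255 MPa, n = 0.768
  alloy C: E = 300.6, α = 11.8, σ_y = 244.0 → σ = 819 MPa, n = 0.298
The minimum is alloy C at n = 0.298.

alloy C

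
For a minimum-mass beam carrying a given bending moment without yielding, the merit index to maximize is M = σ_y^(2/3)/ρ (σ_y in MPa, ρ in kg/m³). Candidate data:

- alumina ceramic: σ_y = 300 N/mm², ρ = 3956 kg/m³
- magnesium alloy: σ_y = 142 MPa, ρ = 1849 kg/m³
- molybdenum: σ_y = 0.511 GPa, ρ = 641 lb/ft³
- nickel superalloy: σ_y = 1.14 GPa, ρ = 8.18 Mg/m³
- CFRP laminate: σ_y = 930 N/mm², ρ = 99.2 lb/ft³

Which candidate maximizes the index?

CFRP laminate

Normalizing units and computing the index:
  alumina ceramic: σ_y = 300.0 MPa, ρ = 3956 kg/m³
  magnesium alloy: σ_y = 142.0 MPa, ρ = 1849 kg/m³
  molybdenum: σ_y = 511.0 MPa, ρ = 10270 kg/m³
  nickel superalloy: σ_y = 1140 MPa, ρ = 8180 kg/m³
  CFRP laminate: σ_y = 930.0 MPa, ρ = 1589 kg/m³
  CFRP laminate: M = 60.0×10⁻³
  magnesium alloy: M = 14.7×10⁻³
  nickel superalloy: M = 13.3×10⁻³
  alumina ceramic: M = 11.3×10⁻³
  molybdenum: M = 6.22×10⁻³
Highest index: CFRP laminate.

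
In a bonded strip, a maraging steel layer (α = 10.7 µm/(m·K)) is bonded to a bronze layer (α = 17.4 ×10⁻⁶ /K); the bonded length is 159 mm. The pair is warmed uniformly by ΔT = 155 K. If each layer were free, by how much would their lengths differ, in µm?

Δα = |10.7 − 17.4|×10⁻⁶/K = 6.70×10⁻⁶/K.
ΔL_mismatch = Δα·L·ΔT = 6.70×10⁻⁶ × 159.0 mm × 155.0 K = 165 µm.

165 µm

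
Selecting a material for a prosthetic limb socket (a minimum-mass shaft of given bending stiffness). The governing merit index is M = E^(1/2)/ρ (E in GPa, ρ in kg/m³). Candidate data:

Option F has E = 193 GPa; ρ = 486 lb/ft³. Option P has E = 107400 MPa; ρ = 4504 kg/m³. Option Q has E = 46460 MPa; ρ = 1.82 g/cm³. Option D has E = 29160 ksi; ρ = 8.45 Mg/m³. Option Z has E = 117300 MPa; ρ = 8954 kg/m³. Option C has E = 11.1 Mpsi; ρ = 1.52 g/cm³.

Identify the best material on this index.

Normalizing units and computing the index:
  option F: E = 193.0 GPa, ρ = 7785 kg/m³
  option P: E = 107.4 GPa, ρ = 4504 kg/m³
  option Q: E = 46.46 GPa, ρ = 1820 kg/m³
  option D: E = 201.1 GPa, ρ = 8450 kg/m³
  option Z: E = 117.3 GPa, ρ = 8954 kg/m³
  option C: E = 76.53 GPa, ρ = 1520 kg/m³
  option C: M = 5.76×10⁻³
  option Q: M = 3.75×10⁻³
  option P: M = 2.30×10⁻³
  option F: M = 1.78×10⁻³
  option D: M = 1.68×10⁻³
  option Z: M = 1.21×10⁻³
The maximum is for option C.

option C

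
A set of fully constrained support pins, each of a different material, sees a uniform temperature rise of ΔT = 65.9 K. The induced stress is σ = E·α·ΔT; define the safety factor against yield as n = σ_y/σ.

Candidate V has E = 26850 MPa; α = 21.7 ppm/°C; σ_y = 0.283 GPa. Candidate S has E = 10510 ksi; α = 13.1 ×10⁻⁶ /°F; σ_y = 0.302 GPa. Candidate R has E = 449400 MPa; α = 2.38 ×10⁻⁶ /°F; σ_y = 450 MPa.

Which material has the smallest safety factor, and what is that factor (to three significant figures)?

candidate S, n = 2.68

Converting E to GPa, α to ×10⁻⁶/K, σ_y to MPa, then σ and n for each:
  candidate V: E = 26.85, α = 21.7, σ_y = 283.0 → σ = 38.4 MPa, n = 7.37
  candidate S: E = 72.46, α = 23.6, σ_y = 302.0 → σ = 113 MPa, n = 2.68
  candidate R: E = 449.4, α = 4.28, σ_y = 450.0 → σ = 127 MPa, n = 3.55
Smallest n: candidate S with n = 2.68.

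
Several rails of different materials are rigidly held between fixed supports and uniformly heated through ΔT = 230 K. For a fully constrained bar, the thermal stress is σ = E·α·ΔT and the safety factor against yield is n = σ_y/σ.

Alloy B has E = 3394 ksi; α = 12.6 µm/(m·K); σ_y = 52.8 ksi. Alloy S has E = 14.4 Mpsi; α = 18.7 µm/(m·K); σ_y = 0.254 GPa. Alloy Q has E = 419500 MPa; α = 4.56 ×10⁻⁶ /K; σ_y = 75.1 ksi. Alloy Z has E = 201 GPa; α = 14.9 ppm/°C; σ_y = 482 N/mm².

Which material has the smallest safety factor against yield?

alloy S

Converting E to GPa, α to ×10⁻⁶/K, σ_y to MPa, then σ and n for each:
  alloy B: E = 23.40, α = 12.6, σ_y = 364.0 → σ = 67.8 MPa, n = 5.37
  alloy S: E = 99.28, α = 18.7, σ_y = 254.0 → σ = 427 MPa, n = 0.595
  alloy Q: E = 419.5, α = 4.56, σ_y = 517.8 → σ = 440 MPa, n = 1.18
  alloy Z: E = 201.0, α = 14.9, σ_y = 482.0 → σ = 689 MPa, n = 0.700
The minimum is alloy S at n = 0.595.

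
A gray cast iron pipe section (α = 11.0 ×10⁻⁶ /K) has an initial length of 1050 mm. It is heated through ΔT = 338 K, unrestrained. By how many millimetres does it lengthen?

ΔL = α·L₀·ΔT = 11.0×10⁻⁶ × 1050 mm × 338.0 K = 3.90 mm.

3.90 mm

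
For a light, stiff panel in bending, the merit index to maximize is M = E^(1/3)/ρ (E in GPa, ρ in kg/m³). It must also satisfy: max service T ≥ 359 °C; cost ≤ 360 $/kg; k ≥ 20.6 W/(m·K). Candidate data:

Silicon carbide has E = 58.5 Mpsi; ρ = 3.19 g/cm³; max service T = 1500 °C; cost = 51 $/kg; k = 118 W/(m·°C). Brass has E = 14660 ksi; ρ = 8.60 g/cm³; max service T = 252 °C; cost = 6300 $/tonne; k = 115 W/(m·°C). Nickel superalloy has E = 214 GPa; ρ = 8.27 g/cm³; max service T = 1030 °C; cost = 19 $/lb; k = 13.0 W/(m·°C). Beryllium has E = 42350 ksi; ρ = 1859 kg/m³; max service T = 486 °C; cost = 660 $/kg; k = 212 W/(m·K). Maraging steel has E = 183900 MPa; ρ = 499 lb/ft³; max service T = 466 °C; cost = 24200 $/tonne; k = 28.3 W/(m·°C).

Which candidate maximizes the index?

silicon carbide

Screen on constraints: max service T ≥ 359 °C; cost ≤ 360 $/kg; k ≥ 20.6 W/(m·K). Survivors: silicon carbide, maraging steel.
After converting to SI:
  silicon carbide: E = 403.3 GPa, ρ = 3190 kg/m³
  maraging steel: E = 183.9 GPa, ρ = 7993 kg/m³
  silicon carbide: M = 2.32×10⁻³
  maraging steel: M = 0.711×10⁻³
Silicon carbide ranks first.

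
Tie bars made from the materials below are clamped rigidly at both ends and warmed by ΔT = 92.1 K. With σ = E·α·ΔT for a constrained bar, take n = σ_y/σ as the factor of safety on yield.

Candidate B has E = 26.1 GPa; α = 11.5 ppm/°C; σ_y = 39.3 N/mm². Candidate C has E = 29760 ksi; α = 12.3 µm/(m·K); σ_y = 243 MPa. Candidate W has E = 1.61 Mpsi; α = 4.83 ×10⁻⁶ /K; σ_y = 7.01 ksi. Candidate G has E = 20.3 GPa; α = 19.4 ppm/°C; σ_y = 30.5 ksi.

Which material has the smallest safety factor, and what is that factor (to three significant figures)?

In consistent units (E in GPa, α in ×10⁻⁶/K, σ_y in MPa):
  candidate B: E = 26.10, α = 11.5, σ_y = 39.30 → σ = 27.6 MPa, n = 1.42
  candidate C: E = 205.2, α = 12.3, σ_y = 243.0 → σ = 232 MPa, n = 1.05
  candidate W: E = 11.10, α = 4.83, σ_y = 48.33 → σ = 4.94 MPa, n = 9.79
  candidate G: E = 20.30, α = 19.4, σ_y = 210.3 → σ = 36.3 MPa, n = 5.80
Smallest n: candidate C with n = 1.05.

candidate C, n = 1.05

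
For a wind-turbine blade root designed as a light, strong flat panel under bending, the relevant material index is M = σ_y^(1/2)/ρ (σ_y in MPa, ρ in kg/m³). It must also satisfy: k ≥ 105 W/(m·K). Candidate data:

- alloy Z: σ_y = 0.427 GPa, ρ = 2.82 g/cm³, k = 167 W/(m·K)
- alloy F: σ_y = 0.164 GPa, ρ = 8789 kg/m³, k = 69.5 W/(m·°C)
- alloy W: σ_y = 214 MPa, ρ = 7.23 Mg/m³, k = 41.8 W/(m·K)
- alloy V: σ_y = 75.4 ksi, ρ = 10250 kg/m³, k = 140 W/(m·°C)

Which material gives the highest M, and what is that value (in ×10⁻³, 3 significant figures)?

Screen on constraints: k ≥ 105 W/(m·K). Survivors: alloy Z, alloy V.
Normalizing units and computing the index:
  alloy Z: σ_y = 427.0 MPa, ρ = 2820 kg/m³
  alloy V: σ_y = 519.9 MPa, ρ = 10250 kg/m³
  alloy Z: M = 7.33×10⁻³
  alloy V: M = 2.22×10⁻³
Alloy Z has the largest M.

alloy Z, M = 7.33×10⁻³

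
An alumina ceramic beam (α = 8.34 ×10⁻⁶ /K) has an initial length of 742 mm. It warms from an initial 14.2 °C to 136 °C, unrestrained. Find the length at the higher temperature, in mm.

742.75 mm

ΔT = 136 − 14.2 = 121.8 K.
ΔL = α·L₀·ΔT = 8.34×10⁻⁶ × 742 mm × 121.8 K = 0.754 mm.
L = L₀ + ΔL = 742 + 0.754 = 742.75 mm.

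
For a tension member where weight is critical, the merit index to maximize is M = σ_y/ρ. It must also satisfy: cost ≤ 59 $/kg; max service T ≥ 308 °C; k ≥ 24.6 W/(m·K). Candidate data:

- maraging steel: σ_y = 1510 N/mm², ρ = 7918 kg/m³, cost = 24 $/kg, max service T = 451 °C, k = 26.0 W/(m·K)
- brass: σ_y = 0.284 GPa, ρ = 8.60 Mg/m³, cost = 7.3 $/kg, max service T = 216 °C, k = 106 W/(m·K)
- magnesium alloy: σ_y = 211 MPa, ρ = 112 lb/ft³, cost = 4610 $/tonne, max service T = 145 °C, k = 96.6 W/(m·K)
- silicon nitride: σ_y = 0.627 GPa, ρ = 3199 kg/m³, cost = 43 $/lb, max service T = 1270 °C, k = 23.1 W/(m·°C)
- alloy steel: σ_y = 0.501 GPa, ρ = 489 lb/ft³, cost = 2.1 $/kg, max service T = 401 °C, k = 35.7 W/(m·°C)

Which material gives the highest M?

maraging steel

Screen on constraints: cost ≤ 59 $/kg; max service T ≥ 308 °C; k ≥ 24.6 W/(m·K). Survivors: maraging steel, alloy steel.
After converting to SI:
  maraging steel: σ_y = 1510 MPa, ρ = 7918 kg/m³
  alloy steel: σ_y = 501.0 MPa, ρ = 7833 kg/m³
  maraging steel: M = 191 kN·m/kg
  alloy steel: M = 64.0 kN·m/kg
Highest index: maraging steel.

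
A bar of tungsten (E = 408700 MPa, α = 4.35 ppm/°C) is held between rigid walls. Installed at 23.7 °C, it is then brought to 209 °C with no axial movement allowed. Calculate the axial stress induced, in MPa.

329 MPa

E = 408700 MPa = 408.7 GPa.
ΔT = 185.3 K. Constrained thermal stress σ = E·α·ΔT = 408.7×10³ MPa × 4.35×10⁻⁶ × 185.3 = 329 MPa (compressive).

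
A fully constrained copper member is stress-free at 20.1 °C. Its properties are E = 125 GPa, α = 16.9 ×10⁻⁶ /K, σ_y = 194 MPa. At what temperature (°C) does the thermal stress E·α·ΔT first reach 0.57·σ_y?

E·α·ΔT = 110.6 MPa ⇒ ΔT = 110.6 / (125.0×10³ × 16.9×10⁻⁶) = 52.35 K.
T = 20.1 + 52.35 = 72.45 °C.

72.4 °C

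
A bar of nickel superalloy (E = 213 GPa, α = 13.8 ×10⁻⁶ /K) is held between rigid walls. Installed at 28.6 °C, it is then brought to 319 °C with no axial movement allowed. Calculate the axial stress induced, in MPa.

854 MPa

ΔT = 290.4 K. Constrained thermal stress σ = E·α·ΔT = 213.0×10³ MPa × 13.8×10⁻⁶ × 290.4 = 854 MPa (compressive).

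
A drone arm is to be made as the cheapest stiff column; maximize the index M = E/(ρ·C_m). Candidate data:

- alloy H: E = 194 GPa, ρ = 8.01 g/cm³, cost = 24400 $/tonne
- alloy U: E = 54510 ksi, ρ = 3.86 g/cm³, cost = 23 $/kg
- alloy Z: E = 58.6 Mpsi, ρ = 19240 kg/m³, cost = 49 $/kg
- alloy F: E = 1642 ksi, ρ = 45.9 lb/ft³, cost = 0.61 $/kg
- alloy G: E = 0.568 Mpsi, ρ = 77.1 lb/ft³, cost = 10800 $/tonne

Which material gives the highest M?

Putting every candidate on a common basis:
  alloy H: E = 194.0 GPa, ρ = 8010 kg/m³, cost = 24.40 $/kg
  alloy U: E = 375.8 GPa, ρ = 3860 kg/m³, cost = 23.00 $/kg
  alloy Z: E = 404.0 GPa, ρ = 19240 kg/m³, cost = 49.00 $/kg
  alloy F: E = 11.32 GPa, ρ = 735.2 kg/m³, cost = 0.6100 $/kg
  alloy G: E = 3.916 GPa, ρ = 1235 kg/m³, cost = 10.80 $/kg
  alloy F: M = 25.2 MN·m per $
  alloy U: M = 4.23 MN·m per $
  alloy H: M = 0.993 MN·m per $
  alloy Z: M = 0.429 MN·m per $
  alloy G: M = 0.294 MN·m per $
Highest index: alloy F.

alloy F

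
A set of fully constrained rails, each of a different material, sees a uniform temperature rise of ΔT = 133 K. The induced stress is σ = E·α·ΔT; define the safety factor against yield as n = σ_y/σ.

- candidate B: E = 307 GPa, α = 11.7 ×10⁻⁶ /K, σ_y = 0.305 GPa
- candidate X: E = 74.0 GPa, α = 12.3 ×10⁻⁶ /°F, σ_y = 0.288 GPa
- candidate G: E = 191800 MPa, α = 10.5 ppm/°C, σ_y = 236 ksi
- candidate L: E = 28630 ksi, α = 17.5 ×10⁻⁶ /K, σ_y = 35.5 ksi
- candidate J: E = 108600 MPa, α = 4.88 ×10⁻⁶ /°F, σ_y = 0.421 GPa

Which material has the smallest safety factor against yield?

candidate L

In consistent units (E in GPa, α in ×10⁻⁶/K, σ_y in MPa):
  candidate B: E = 307.0, α = 11.7, σ_y = 305.0 → σ = 478 MPa, n = 0.638
  candidate X: E = 74.00, α = 22.1, σ_y = 288.0 → σ = 218 MPa, n = 1.32
  candidate G: E = 191.8, α = 10.5, σ_y = 1627 → σ = 268 MPa, n = 6.07
  candidate L: E = 197.4, α = 17.5, σ_y = 244.8 → σ = 459 MPa, n = 0.533
  candidate J: E = 108.6, α = 8.78, σ_y = 421.0 → σ = 127 MPa, n = 3.32
Candidate L has the lowest safety factor, n = 0.533.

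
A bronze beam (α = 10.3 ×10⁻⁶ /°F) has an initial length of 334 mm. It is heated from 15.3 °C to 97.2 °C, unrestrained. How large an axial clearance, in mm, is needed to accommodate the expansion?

0.507 mm

Convert α: 10.3×10⁻⁶/°F × (9/5) = 18.5×10⁻⁶/K.
ΔT = 97.2 − 15.3 = 81.90 K.
ΔL = α·L₀·ΔT = 18.5×10⁻⁶ × 334 mm × 81.90 K = 0.507 mm.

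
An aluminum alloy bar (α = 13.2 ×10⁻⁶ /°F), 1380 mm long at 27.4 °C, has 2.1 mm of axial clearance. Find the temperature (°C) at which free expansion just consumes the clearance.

91.4 °C

α = 13.2×10⁻⁶/°F × 9/5 = 23.8×10⁻⁶/K.
α·L₀·ΔT = 2.1 mm ⇒ ΔT = 2.1 / (23.8×10⁻⁶ × 1380.0) = 64.05 K.
T = 27.4 + 64.05 = 91.45 °C.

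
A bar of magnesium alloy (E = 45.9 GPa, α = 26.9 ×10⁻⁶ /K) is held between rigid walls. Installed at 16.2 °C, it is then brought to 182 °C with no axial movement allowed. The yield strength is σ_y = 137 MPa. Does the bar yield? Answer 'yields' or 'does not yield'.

yields

ΔT = 165.8 K. Constrained thermal stress σ = E·α·ΔT = 45.90×10³ MPa × 26.9×10⁻⁶ × 165.8 = 205 MPa (compressive).
Compare to σ_y = 137 MPa: σ ≥ σ_y, so it yields.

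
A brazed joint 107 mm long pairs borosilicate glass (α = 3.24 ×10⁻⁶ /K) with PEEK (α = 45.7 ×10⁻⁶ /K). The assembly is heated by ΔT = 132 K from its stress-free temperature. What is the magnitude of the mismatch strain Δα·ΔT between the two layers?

5.60×10⁻³

Δα = |3.24 − 45.7|×10⁻⁶/K = 42.5×10⁻⁶/K.
Mismatch strain = Δα·ΔT = 42.5×10⁻⁶ × 132.0 = 5.60×10⁻³.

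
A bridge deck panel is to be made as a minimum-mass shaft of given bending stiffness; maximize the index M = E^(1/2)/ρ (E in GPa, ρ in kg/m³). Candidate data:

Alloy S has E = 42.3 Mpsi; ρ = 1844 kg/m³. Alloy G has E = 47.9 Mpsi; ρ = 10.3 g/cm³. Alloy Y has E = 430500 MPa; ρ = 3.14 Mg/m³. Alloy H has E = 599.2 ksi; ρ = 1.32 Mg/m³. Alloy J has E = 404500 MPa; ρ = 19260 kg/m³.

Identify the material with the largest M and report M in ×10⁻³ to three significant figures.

In SI units:
  alloy S: E = 291.6 GPa, ρ = 1844 kg/m³
  alloy G: E = 330.3 GPa, ρ = 10300 kg/m³
  alloy Y: E = 430.5 GPa, ρ = 3140 kg/m³
  alloy H: E = 4.131 GPa, ρ = 1320 kg/m³
  alloy J: E = 404.5 GPa, ρ = 19260 kg/m³
  alloy S: M = 9.26×10⁻³
  alloy Y: M = 6.61×10⁻³
  alloy G: M = 1.76×10⁻³
  alloy H: M = 1.54×10⁻³
  alloy J: M = 1.04×10⁻³
Alloy S ranks first.

alloy S, M = 9.26×10⁻³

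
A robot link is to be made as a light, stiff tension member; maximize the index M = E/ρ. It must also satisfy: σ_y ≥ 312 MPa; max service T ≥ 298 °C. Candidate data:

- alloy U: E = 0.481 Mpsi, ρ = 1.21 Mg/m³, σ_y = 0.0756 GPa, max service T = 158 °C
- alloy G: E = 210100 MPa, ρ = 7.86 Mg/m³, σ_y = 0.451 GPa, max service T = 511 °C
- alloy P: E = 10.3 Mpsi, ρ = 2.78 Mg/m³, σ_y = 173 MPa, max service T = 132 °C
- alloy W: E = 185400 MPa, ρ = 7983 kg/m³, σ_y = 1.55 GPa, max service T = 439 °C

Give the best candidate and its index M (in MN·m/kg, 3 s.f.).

alloy G, M = 26.7 MN·m/kg

Screen on constraints: σ_y ≥ 312 MPa; max service T ≥ 298 °C. Survivors: alloy G, alloy W.
Normalizing units and computing the index:
  alloy G: E = 210.1 GPa, ρ = 7860 kg/m³
  alloy W: E = 185.4 GPa, ρ = 7983 kg/m³
  alloy G: M = 26.7 MN·m/kg
  alloy W: M = 23.2 MN·m/kg
Alloy G has the largest M.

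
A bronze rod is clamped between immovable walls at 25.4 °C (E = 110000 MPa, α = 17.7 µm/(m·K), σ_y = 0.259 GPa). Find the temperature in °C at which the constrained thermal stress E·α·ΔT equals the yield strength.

E = 110000 MPa = 110.0 GPa.
σ_y = 0.259 GPa = 259.0 MPa.
E·α·ΔT = 259.0 MPa ⇒ ΔT = 259.0 / (110.0×10³ × 17.7×10⁻⁶) = 133.0 K.
T = 25.4 + 133.0 = 158.4 °C.

158 °C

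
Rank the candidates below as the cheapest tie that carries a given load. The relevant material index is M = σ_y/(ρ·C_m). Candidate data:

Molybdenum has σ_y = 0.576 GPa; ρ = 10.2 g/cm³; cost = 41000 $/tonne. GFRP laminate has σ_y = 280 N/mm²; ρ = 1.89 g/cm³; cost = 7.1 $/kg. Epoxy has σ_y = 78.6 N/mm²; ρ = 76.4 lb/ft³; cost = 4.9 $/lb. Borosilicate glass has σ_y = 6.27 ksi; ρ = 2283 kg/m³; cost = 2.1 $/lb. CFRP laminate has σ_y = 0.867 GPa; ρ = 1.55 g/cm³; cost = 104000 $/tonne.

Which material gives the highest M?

In SI units:
  molybdenum: σ_y = 576.0 MPa, ρ = 10200 kg/m³, cost = 41.00 $/kg
  GFRP laminate: σ_y = 280.0 MPa, ρ = 1890 kg/m³, cost = 7.100 $/kg
  epoxy: σ_y = 78.60 MPa, ρ = 1224 kg/m³, cost = 10.80 $/kg
  borosilicate glass: σ_y = 43.23 MPa, ρ = 2283 kg/m³, cost = 4.630 $/kg
  CFRP laminate: σ_y = 867.0 MPa, ρ = 1550 kg/m³, cost = 104.0 $/kg
  GFRP laminate: M = 20.9 kN·m per $
  epoxy: M = 5.95 kN·m per $
  CFRP laminate: M = 5.38 kN·m per $
  borosilicate glass: M = 4.09 kN·m per $
  molybdenum: M = 1.38 kN·m per $
Highest index: GFRP laminate.

GFRP laminate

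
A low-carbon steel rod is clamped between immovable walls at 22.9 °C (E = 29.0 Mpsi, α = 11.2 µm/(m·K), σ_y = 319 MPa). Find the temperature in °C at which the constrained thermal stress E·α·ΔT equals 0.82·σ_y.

E = 29.0 Mpsi = 199.9 GPa.
E·α·ΔT = 261.6 MPa ⇒ ΔT = 261.6 / (199.9×10³ × 11.2×10⁻⁶) = 116.8 K.
T = 22.9 + 116.8 = 139.7 °C.

140 °C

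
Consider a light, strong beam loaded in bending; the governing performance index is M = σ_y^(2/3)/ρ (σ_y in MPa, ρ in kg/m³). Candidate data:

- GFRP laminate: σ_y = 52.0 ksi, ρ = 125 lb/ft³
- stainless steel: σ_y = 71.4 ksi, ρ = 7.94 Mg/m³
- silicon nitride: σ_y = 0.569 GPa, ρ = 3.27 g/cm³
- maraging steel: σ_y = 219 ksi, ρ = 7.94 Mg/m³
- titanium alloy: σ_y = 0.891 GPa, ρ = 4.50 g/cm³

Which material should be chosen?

GFRP laminate

After converting to SI:
  GFRP laminate: σ_y = 358.5 MPa, ρ = 2002 kg/m³
  stainless steel: σ_y = 492.3 MPa, ρ = 7940 kg/m³
  silicon nitride: σ_y = 569.0 MPa, ρ = 3270 kg/m³
  maraging steel: σ_y = 1510 MPa, ρ = 7940 kg/m³
  titanium alloy: σ_y = 891.0 MPa, ρ = 4500 kg/m³
  GFRP laminate: M = 25.2×10⁻³
  silicon nitride: M = 21.0×10⁻³
  titanium alloy: M = 20.6×10⁻³
  maraging steel: M = 16.6×10⁻³
  stainless steel: M = 7.85×10⁻³
GFRP laminate ranks first.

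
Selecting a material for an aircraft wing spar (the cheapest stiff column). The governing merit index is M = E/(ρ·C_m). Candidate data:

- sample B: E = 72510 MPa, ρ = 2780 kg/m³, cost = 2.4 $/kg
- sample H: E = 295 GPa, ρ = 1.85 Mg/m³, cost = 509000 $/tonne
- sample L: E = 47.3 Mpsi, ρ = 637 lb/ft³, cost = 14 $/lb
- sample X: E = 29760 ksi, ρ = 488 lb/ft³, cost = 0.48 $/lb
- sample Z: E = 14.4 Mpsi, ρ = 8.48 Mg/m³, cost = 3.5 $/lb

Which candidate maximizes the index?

Putting every candidate on a common basis:
  sample B: E = 72.51 GPa, ρ = 2780 kg/m³, cost = 2.400 $/kg
  sample H: E = 295.0 GPa, ρ = 1850 kg/m³, cost = 509.0 $/kg
  sample L: E = 326.1 GPa, ρ = 10200 kg/m³, cost = 30.86 $/kg
  sample X: E = 205.2 GPa, ρ = 7817 kg/m³, cost = 1.058 $/kg
  sample Z: E = 99.28 GPa, ρ = 8480 kg/m³, cost = 7.716 $/kg
  sample X: M = 24.8 MN·m per $
  sample B: M = 10.9 MN·m per $
  sample Z: M = 1.52 MN·m per $
  sample L: M = 1.04 MN·m per $
  sample H: M = 0.313 MN·m per $
Sample X ranks first.

sample X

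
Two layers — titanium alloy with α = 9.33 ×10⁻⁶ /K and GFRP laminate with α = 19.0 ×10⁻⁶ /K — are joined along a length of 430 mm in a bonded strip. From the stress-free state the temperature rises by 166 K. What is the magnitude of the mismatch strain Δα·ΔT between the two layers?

Δα = |9.33 − 19.0|×10⁻⁶/K = 9.67×10⁻⁶/K.
Mismatch strain = Δα·ΔT = 9.67×10⁻⁶ × 166.0 = 1.61×10⁻³.

1.61×10⁻³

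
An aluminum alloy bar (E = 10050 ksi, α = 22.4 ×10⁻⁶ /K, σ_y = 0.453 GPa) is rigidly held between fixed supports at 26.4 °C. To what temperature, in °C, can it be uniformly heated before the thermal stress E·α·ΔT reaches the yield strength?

E = 10050 ksi = 69.29 GPa.
σ_y = 0.453 GPa = 453.0 MPa.
E·α·ΔT = 453.0 MPa ⇒ ΔT = 453.0 / (69.29×10³ × 22.4×10⁻⁶) = 291.9 K.
T = 26.4 + 291.9 = 318.3 °C.

318 °C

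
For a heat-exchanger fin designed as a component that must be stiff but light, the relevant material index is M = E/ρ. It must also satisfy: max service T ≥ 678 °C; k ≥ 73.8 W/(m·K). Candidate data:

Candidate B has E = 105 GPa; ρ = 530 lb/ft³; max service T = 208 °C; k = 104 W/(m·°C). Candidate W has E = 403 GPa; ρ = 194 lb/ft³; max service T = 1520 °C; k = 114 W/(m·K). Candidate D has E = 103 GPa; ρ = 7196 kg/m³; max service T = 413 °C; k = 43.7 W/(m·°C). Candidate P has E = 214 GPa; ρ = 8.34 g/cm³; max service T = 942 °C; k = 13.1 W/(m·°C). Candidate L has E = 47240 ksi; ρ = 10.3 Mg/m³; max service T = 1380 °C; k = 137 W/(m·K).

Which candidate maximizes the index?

candidate W

Screen on constraints: max service T ≥ 678 °C; k ≥ 73.8 W/(m·K). Survivors: candidate W, candidate L.
After converting to SI:
  candidate W: E = 403.0 GPa, ρ = 3108 kg/m³
  candidate L: E = 325.7 GPa, ρ = 10300 kg/m³
  candidate W: M = 130 MN·m/kg
  candidate L: M = 31.6 MN·m/kg
Candidate W ranks first.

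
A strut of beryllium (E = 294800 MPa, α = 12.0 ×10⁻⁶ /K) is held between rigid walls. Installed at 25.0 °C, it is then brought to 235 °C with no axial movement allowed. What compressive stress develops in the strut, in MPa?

743 MPa

E = 294800 MPa = 294.8 GPa.
ΔT = 210.0 K. Constrained thermal stress σ = E·α·ΔT = 294.8×10³ MPa × 12.0×10⁻⁶ × 210.0 = 743 MPa (compressive).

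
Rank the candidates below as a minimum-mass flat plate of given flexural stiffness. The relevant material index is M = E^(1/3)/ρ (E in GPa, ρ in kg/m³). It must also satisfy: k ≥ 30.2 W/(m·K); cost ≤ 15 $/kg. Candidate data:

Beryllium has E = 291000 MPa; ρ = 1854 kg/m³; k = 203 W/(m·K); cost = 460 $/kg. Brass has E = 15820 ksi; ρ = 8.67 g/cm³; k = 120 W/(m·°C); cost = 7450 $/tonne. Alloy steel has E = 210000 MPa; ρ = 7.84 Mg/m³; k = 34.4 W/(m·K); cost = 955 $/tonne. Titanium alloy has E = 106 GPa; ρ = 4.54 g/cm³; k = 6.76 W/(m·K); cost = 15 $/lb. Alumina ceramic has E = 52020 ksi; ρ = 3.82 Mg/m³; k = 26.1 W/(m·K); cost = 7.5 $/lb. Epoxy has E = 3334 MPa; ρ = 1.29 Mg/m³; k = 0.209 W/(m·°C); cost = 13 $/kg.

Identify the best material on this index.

alloy steel

Screen on constraints: k ≥ 30.2 W/(m·K); cost ≤ 15 $/kg. Survivors: brass, alloy steel.
After converting to SI:
  brass: E = 109.1 GPa, ρ = 8670 kg/m³
  alloy steel: E = 210.0 GPa, ρ = 7840 kg/m³
  alloy steel: M = 0.758×10⁻³
  brass: M = 0.551×10⁻³
The maximum is for alloy steel.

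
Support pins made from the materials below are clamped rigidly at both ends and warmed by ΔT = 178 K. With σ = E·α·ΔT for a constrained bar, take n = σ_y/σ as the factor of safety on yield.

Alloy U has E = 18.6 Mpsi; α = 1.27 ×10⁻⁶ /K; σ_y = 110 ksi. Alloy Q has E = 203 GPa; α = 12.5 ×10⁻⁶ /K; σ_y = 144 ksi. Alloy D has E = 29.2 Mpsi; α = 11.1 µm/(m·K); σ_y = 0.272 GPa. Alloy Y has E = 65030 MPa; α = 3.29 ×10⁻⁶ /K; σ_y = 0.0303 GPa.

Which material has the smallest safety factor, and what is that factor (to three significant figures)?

alloy D, n = 0.684

Converting E to GPa, α to ×10⁻⁶/K, σ_y to MPa, then σ and n for each:
  alloy U: E = 128.2, α = 1.27, σ_y = 758.4 → σ = 29.0 MPa, n = 26.2
  alloy Q: E = 203.0, α = 12.5, σ_y = 992.8 → σ = 452 MPa, n = 2.20
  alloy D: E = 201.3, α = 11.1, σ_y = 272.0 → σ = 398 MPa, n = 0.684
  alloy Y: E = 65.03, α = 3.29, σ_y = 30.30 → σ = 38.1 MPa, n = 0.796
Smallest n: alloy D with n = 0.684.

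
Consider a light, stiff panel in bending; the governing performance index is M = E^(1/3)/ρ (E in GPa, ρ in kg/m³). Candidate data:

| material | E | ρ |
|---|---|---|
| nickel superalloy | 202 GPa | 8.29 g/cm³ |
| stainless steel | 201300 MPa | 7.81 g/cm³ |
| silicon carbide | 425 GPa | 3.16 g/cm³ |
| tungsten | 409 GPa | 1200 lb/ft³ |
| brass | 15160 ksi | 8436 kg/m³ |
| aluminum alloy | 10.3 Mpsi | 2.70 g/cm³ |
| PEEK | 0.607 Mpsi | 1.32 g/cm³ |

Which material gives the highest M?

silicon carbide

Convert each candidate to consistent units, then evaluate M:
  nickel superalloy: E = 202.0 GPa, ρ = 8290 kg/m³
  stainless steel: E = 201.3 GPa, ρ = 7810 kg/m³
  silicon carbide: E = 425.0 GPa, ρ = 3160 kg/m³
  tungsten: E = 409.0 GPa, ρ = 19220 kg/m³
  brass: E = 104.5 GPa, ρ = 8436 kg/m³
  aluminum alloy: E = 71.02 GPa, ρ = 2700 kg/m³
  PEEK: E = 4.185 GPa, ρ = 1320 kg/m³
  silicon carbide: M = 2.38×10⁻³
  aluminum alloy: M = 1.53×10⁻³
  PEEK: M = 1.22×10⁻³
  stainless steel: M = 0.750×10⁻³
  nickel superalloy: M = 0.708×10⁻³
  brass: M = 0.558×10⁻³
  tungsten: M = 0.386×10⁻³
The maximum is for silicon carbide.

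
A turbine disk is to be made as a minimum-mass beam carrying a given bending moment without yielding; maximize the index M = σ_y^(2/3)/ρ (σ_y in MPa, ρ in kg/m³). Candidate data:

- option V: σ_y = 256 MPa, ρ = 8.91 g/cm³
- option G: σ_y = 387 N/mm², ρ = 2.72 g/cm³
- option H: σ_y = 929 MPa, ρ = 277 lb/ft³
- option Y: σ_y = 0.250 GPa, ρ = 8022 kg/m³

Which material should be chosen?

In SI units:
  option V: σ_y = 256.0 MPa, ρ = 8910 kg/m³
  option G: σ_y = 387.0 MPa, ρ = 2720 kg/m³
  option H: σ_y = 929.0 MPa, ρ = 4437 kg/m³
  option Y: σ_y = 250.0 MPa, ρ = 8022 kg/m³
  option H: M = 21.5×10⁻³
  option G: M = 19.5×10⁻³
  option Y: M = 4.95×10⁻³
  option V: M = 4.52×10⁻³
The maximum is for option H.

option H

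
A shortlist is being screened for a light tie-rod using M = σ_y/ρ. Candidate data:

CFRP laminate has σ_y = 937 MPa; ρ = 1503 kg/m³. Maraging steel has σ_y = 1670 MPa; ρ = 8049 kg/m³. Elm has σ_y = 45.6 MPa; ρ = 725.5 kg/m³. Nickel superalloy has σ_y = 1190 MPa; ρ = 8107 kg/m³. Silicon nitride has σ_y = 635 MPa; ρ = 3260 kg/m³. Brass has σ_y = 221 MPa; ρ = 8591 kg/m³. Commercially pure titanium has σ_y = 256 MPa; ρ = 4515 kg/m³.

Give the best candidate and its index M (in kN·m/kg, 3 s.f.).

Computing M directly (units already consistent):
  CFRP laminate: M = 623 kN·m/kg
  maraging steel: M = 207 kN·m/kg
  silicon nitride: M = 195 kN·m/kg
  nickel superalloy: M = 147 kN·m/kg
  elm: M = 62.9 kN·m/kg
  commercially pure titanium: M = 56.7 kN·m/kg
  brass: M = 25.7 kN·m/kg
CFRP laminate ranks first.

CFRP laminate, M = 623 kN·m/kg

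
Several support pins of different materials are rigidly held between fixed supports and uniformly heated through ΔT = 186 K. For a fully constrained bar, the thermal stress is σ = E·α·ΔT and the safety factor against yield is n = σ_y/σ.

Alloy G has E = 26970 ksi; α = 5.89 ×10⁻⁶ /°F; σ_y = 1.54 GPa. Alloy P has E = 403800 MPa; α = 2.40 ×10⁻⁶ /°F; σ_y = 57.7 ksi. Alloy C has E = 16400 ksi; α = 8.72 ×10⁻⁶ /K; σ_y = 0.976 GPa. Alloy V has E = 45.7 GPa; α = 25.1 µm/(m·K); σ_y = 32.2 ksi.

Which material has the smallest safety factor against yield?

alloy V

With everything in SI (GPa, ×10⁻⁶/K, MPa):
  alloy G: E = 186.0, α = 10.6, σ_y = 1540 → σ = 367 MPa, n = 4.20
  alloy P: E = 403.8, α = 4.32, σ_y = 397.8 → σ = 324 MPa, n = 1.23
  alloy C: E = 113.1, α = 8.72, σ_y = 976.0 → σ = 183 MPa, n = 5.32
  alloy V: E = 45.70, α = 25.1, σ_y = 222.0 → σ = 213 MPa, n = 1.04
The minimum is alloy V at n = 1.04.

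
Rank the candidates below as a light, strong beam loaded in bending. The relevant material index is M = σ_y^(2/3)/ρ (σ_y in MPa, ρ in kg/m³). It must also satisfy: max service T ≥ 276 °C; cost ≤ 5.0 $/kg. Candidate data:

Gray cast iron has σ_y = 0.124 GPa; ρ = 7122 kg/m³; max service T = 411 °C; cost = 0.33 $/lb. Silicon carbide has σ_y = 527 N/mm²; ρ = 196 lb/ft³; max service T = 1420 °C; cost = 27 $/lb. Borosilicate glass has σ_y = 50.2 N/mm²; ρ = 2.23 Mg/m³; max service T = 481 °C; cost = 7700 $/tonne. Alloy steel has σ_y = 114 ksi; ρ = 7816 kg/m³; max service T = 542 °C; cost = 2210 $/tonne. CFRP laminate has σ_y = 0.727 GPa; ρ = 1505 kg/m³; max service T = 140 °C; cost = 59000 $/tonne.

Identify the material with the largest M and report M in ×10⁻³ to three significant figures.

Screen on constraints: max service T ≥ 276 °C; cost ≤ 5.0 $/kg. Survivors: gray cast iron, alloy steel.
Putting every candidate on a common basis:
  gray cast iron: σ_y = 124.0 MPa, ρ = 7122 kg/m³
  alloy steel: σ_y = 786.0 MPa, ρ = 7816 kg/m³
  alloy steel: M = 10.9×10⁻³
  gray cast iron: M = 3.49×10⁻³
The maximum is for alloy steel.

alloy steel, M = 10.9×10⁻³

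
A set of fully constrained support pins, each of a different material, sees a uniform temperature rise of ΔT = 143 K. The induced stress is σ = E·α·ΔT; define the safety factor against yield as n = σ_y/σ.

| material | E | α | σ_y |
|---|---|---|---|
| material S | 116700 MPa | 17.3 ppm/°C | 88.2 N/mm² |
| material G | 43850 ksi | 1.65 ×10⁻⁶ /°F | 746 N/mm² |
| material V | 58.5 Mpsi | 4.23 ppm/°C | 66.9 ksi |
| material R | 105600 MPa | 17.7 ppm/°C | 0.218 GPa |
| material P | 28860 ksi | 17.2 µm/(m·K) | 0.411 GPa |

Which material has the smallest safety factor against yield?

With everything in SI (GPa, ×10⁻⁶/K, MPa):
  material S: E = 116.7, α = 17.3, σ_y = 88.20 → σ = 289 MPa, n = 0.306
  material G: E = 302.3, α = 2.97, σ_y = 746.0 → σ = 128 MPa, n = 5.81
  material V: E = 403.3, α = 4.23, σ_y = 461.3 → σ = 244 MPa, n = 1.89
  material R: E = 105.6, α = 17.7, σ_y = 218.0 → σ = 267 MPa, n = 0.816
  material P: E = 199.0, α = 17.2, σ_y = 411.0 → σ = 489 MPa, n = 0.840
The minimum is material S at n = 0.306.

material S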